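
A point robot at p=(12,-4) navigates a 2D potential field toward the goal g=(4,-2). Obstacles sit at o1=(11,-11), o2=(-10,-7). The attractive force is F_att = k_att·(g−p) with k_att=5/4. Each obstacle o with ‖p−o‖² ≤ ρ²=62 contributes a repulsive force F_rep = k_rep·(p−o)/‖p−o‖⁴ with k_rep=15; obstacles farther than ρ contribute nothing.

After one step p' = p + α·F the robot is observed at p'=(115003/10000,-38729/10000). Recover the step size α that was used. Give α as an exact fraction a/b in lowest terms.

α = 1/20

F_att = 5/4·(g−p) = 5/4·(-8,2) = (-10.0000,2.5000)
o1: d²=50 ≤ ρ²=62; F_rep = 15·(1,7)/50² = (0.0060,0.0420)
o2: d²=493 > ρ²=62 → inactive
F = F_att + ΣF_rep = (-9.9940,2.5420)
Δp = p'−p = (-0.4997,0.1271); α = Δx/Fx = (-4997/10000) / (-4997/500) = 1/20
check: Δy/Fy = (1271/10000) / (1271/500) = 1/20 ✓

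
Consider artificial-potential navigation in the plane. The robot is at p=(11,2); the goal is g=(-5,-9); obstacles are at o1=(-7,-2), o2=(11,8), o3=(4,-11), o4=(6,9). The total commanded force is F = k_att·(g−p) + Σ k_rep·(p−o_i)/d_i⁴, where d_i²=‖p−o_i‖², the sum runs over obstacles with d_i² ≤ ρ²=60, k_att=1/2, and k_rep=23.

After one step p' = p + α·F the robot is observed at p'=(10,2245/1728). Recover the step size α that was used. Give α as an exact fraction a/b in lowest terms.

α = 1/8

F_att = 1/2·(g−p) = 1/2·(-16,-11) = (-8.0000,-5.5000)
o1: d²=340 > ρ²=60 → inactive
o2: d²=36 ≤ ρ²=60; F_rep = 23·(0,-6)/36² = (0.0000,-0.1065)
o3: d²=218 > ρ²=60 → inactive
o4: d²=74 > ρ²=60 → inactive
F = F_att + ΣF_rep = (-8.0000,-5.6065)
Δp = p'−p = (-1.0000,-0.7008); α = Δx/Fx = (-1) / (-8) = 1/8
check: Δy/Fy = (-1211/1728) / (-1211/216) = 1/8 ✓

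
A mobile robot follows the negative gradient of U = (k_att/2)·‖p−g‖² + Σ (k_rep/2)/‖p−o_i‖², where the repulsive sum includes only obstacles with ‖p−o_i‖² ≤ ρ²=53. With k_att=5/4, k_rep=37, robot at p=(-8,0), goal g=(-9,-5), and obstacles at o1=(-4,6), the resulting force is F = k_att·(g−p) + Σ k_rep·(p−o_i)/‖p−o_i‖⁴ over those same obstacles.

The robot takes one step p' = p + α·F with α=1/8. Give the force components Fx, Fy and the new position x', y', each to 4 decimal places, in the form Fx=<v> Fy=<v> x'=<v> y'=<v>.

Fx=-1.3047 Fy=-6.3321 x'=-8.1631 y'=-0.7915

F_att = 5/4·(g−p) = 5/4·(-1,-5) = (-1.2500,-6.2500)
o1: d²=52 ≤ ρ²=53; F_rep = 37·(-4,-6)/52² = (-0.0547,-0.0821)
F = F_att + ΣF_rep = (-1.3047,-6.3321)
p' = p + 1/8·F = (-8.1631,-0.7915)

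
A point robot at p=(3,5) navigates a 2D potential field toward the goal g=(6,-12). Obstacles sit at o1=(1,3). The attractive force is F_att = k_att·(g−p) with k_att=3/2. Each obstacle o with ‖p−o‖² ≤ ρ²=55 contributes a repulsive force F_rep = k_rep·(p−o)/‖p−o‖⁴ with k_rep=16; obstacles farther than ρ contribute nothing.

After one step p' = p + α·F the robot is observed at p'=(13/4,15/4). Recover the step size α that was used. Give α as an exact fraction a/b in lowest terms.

α = 1/20

F_att = 3/2·(g−p) = 3/2·(3,-17) = (4.5000,-25.5000)
o1: d²=8 ≤ ρ²=55; F_rep = 16·(2,2)/8² = (0.5000,0.5000)
F = F_att + ΣF_rep = (5.0000,-25.0000)
Δp = p'−p = (0.2500,-1.2500); α = Δx/Fx = (1/4) / (5) = 1/20
check: Δy/Fy = (-5/4) / (-25) = 1/20 ✓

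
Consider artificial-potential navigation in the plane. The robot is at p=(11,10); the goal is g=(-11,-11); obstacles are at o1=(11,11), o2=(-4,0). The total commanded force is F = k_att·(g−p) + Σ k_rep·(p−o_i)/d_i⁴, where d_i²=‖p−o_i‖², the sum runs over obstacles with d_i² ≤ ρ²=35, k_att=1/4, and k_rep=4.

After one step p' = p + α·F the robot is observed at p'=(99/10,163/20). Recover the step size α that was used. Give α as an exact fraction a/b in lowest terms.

α = 1/5

F_att = 1/4·(g−p) = 1/4·(-22,-21) = (-5.5000,-5.2500)
o1: d²=1 ≤ ρ²=35; F_rep = 4·(0,-1)/1² = (0.0000,-4.0000)
o2: d²=325 > ρ²=35 → inactive
F = F_att + ΣF_rep = (-5.5000,-9.2500)
Δp = p'−p = (-1.1000,-1.8500); α = Δx/Fx = (-11/10) / (-11/2) = 1/5
check: Δy/Fy = (-37/20) / (-37/4) = 1/5 ✓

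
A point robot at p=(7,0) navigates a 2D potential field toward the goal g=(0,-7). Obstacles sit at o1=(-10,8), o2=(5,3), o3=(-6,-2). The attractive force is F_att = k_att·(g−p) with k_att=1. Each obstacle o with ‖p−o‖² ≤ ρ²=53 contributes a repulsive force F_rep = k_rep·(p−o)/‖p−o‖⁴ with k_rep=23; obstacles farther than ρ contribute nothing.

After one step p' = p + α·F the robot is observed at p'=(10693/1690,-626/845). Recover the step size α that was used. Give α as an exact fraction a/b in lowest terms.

F_att = 1·(g−p) = 1·(-7,-7) = (-7.0000,-7.0000)
o1: d²=353 > ρ²=53 → inactive
o2: d²=13 ≤ ρ²=53; F_rep = 23·(2,-3)/13² = (0.2722,-0.4083)
o3: d²=173 > ρ²=53 → inactive
F = F_att + ΣF_rep = (-6.7278,-7.4083)
Δp = p'−p = (-0.6728,-0.7408); α = Δx/Fx = (-1137/1690) / (-1137/169) = 1/10
check: Δy/Fy = (-626/845) / (-1252/169) = 1/10 ✓

α = 1/10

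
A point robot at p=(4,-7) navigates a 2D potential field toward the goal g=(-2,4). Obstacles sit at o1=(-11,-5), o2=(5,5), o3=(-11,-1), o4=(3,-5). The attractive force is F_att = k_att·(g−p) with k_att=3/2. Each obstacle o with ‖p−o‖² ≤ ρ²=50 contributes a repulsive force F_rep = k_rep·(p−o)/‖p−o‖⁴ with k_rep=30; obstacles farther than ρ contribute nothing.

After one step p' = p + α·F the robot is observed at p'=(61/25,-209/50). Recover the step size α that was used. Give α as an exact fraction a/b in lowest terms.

F_att = 3/2·(g−p) = 3/2·(-6,11) = (-9.0000,16.5000)
o1: d²=229 > ρ²=50 → inactive
o2: d²=145 > ρ²=50 → inactive
o3: d²=261 > ρ²=50 → inactive
o4: d²=5 ≤ ρ²=50; F_rep = 30·(1,-2)/5² = (1.2000,-2.4000)
F = F_att + ΣF_rep = (-7.8000,14.1000)
Δp = p'−p = (-1.5600,2.8200); α = Δx/Fx = (-39/25) / (-39/5) = 1/5
check: Δy/Fy = (141/50) / (141/10) = 1/5 ✓

α = 1/5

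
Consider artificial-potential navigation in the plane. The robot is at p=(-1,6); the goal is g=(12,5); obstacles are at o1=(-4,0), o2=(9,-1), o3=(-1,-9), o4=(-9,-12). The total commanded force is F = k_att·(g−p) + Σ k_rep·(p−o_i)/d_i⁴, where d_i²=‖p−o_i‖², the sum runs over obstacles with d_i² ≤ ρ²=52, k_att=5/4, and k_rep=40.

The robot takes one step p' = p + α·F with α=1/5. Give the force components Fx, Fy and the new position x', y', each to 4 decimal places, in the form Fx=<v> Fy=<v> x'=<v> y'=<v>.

F_att = 5/4·(g−p) = 5/4·(13,-1) = (16.2500,-1.2500)
o1: d²=45 ≤ ρ²=52; F_rep = 40·(3,6)/45² = (0.0593,0.1185)
o2: d²=149 > ρ²=52 → inactive
o3: d²=225 > ρ²=52 → inactive
o4: d²=388 > ρ²=52 → inactive
F = F_att + ΣF_rep = (16.3093,-1.1315)
p' = p + 1/5·F = (2.2619,5.7737)

Fx=16.3093 Fy=-1.1315 x'=2.2619 y'=5.7737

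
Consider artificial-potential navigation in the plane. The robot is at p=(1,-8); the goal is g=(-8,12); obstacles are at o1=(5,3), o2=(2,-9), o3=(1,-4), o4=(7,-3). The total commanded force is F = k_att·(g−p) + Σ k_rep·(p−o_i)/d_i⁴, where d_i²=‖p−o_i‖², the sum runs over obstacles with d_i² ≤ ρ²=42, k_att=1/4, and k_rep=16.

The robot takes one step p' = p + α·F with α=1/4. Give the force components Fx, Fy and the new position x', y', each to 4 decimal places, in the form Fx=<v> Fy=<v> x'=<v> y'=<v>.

F_att = 1/4·(g−p) = 1/4·(-9,20) = (-2.2500,5.0000)
o1: d²=137 > ρ²=42 → inactive
o2: d²=2 ≤ ρ²=42; F_rep = 16·(-1,1)/2² = (-4.0000,4.0000)
o3: d²=16 ≤ ρ²=42; F_rep = 16·(0,-4)/16² = (0.0000,-0.2500)
o4: d²=61 > ρ²=42 → inactive
F = F_att + ΣF_rep = (-6.2500,8.7500)
p' = p + 1/4·F = (-0.5625,-5.8125)

Fx=-6.2500 Fy=8.7500 x'=-0.5625 y'=-5.8125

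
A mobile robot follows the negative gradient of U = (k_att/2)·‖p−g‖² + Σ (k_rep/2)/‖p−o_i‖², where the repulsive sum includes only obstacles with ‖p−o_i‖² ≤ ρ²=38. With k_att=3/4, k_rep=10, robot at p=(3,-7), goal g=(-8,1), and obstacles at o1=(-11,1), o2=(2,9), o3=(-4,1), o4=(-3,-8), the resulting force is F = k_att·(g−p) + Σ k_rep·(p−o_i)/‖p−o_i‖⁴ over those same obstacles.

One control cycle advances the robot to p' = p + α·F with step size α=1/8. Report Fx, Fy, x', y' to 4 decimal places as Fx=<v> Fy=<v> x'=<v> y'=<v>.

F_att = 3/4·(g−p) = 3/4·(-11,8) = (-8.2500,6.0000)
o1: d²=260 > ρ²=38 → inactive
o2: d²=257 > ρ²=38 → inactive
o3: d²=113 > ρ²=38 → inactive
o4: d²=37 ≤ ρ²=38; F_rep = 10·(6,1)/37² = (0.0438,0.0073)
F = F_att + ΣF_rep = (-8.2062,6.0073)
p' = p + 1/8·F = (1.9742,-6.2491)

Fx=-8.2062 Fy=6.0073 x'=1.9742 y'=-6.2491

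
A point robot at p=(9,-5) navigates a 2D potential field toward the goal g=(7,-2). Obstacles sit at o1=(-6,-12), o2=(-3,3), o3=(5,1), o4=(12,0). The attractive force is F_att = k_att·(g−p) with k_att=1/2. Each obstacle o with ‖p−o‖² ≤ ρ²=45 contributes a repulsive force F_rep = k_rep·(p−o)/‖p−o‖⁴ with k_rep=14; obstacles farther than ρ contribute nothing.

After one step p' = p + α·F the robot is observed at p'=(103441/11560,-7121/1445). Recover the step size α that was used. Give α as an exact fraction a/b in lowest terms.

F_att = 1/2·(g−p) = 1/2·(-2,3) = (-1.0000,1.5000)
o1: d²=274 > ρ²=45 → inactive
o2: d²=208 > ρ²=45 → inactive
o3: d²=52 > ρ²=45 → inactive
o4: d²=34 ≤ ρ²=45; F_rep = 14·(-3,-5)/34² = (-0.0363,-0.0606)
F = F_att + ΣF_rep = (-1.0363,1.4394)
Δp = p'−p = (-0.0518,0.0720); α = Δx/Fx = (-599/11560) / (-599/578) = 1/20
check: Δy/Fy = (104/1445) / (416/289) = 1/20 ✓

α = 1/20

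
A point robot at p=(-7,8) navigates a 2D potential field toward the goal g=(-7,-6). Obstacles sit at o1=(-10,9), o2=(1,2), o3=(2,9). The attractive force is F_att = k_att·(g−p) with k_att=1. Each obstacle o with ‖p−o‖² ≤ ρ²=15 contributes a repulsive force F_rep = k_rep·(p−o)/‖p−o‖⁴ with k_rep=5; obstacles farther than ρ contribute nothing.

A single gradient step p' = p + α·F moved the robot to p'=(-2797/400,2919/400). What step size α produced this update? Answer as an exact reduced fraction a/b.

α = 1/20

F_att = 1·(g−p) = 1·(0,-14) = (0.0000,-14.0000)
o1: d²=10 ≤ ρ²=15; F_rep = 5·(3,-1)/10² = (0.1500,-0.0500)
o2: d²=100 > ρ²=15 → inactive
o3: d²=82 > ρ²=15 → inactive
F = F_att + ΣF_rep = (0.1500,-14.0500)
Δp = p'−p = (0.0075,-0.7025); α = Δx/Fx = (3/400) / (3/20) = 1/20
check: Δy/Fy = (-281/400) / (-281/20) = 1/20 ✓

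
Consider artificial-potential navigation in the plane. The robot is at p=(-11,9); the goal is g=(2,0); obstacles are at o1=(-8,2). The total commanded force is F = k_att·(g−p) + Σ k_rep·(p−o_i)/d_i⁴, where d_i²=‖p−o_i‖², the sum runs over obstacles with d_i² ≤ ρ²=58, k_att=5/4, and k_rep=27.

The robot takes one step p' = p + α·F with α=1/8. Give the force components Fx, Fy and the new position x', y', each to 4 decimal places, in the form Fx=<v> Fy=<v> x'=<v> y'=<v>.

Fx=16.2259 Fy=-11.1938 x'=-8.9718 y'=7.6008

F_att = 5/4·(g−p) = 5/4·(13,-9) = (16.2500,-11.2500)
o1: d²=58 ≤ ρ²=58; F_rep = 27·(-3,7)/58² = (-0.0241,0.0562)
F = F_att + ΣF_rep = (16.2259,-11.1938)
p' = p + 1/8·F = (-8.9718,7.6008)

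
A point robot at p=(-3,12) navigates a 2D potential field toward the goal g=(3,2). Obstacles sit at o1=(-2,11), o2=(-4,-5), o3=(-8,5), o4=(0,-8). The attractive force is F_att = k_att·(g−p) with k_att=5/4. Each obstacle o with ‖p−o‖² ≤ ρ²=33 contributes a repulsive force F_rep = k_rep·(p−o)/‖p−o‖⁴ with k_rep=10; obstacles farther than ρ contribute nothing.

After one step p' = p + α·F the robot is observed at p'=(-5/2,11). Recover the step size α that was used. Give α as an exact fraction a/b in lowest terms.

α = 1/10

F_att = 5/4·(g−p) = 5/4·(6,-10) = (7.5000,-12.5000)
o1: d²=2 ≤ ρ²=33; F_rep = 10·(-1,1)/2² = (-2.5000,2.5000)
o2: d²=290 > ρ²=33 → inactive
o3: d²=74 > ρ²=33 → inactive
o4: d²=409 > ρ²=33 → inactive
F = F_att + ΣF_rep = (5.0000,-10.0000)
Δp = p'−p = (0.5000,-1.0000); α = Δx/Fx = (1/2) / (5) = 1/10
check: Δy/Fy = (-1) / (-10) = 1/10 ✓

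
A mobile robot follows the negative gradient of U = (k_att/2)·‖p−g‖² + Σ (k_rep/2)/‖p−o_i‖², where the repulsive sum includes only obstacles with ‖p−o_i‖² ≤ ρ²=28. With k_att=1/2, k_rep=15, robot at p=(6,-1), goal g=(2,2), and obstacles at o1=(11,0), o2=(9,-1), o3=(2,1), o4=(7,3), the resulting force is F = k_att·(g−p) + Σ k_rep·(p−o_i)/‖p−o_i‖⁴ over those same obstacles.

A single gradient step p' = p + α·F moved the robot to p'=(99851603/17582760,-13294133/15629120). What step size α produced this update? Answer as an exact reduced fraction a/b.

α = 1/8

F_att = 1/2·(g−p) = 1/2·(-4,3) = (-2.0000,1.5000)
o1: d²=26 ≤ ρ²=28; F_rep = 15·(-5,-1)/26² = (-0.1109,-0.0222)
o2: d²=9 ≤ ρ²=28; F_rep = 15·(-3,0)/9² = (-0.5556,0.0000)
o3: d²=20 ≤ ρ²=28; F_rep = 15·(4,-2)/20² = (0.1500,-0.0750)
o4: d²=17 ≤ ρ²=28; F_rep = 15·(-1,-4)/17² = (-0.0519,-0.2076)
F = F_att + ΣF_rep = (-2.5684,1.1952)
Δp = p'−p = (-0.3211,0.1494); α = Δx/Fx = (-5644957/17582760) / (-5644957/2197845) = 1/8
check: Δy/Fy = (2334987/15629120) / (2334987/1953640) = 1/8 ✓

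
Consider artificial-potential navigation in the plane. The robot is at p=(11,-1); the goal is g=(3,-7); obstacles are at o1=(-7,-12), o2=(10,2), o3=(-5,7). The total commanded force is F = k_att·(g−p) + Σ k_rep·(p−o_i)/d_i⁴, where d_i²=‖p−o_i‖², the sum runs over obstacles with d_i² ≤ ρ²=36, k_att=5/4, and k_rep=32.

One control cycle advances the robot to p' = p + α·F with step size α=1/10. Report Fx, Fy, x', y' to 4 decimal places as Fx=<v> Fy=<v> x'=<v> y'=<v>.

F_att = 5/4·(g−p) = 5/4·(-8,-6) = (-10.0000,-7.5000)
o1: d²=445 > ρ²=36 → inactive
o2: d²=10 ≤ ρ²=36; F_rep = 32·(1,-3)/10² = (0.3200,-0.9600)
o3: d²=320 > ρ²=36 → inactive
F = F_att + ΣF_rep = (-9.6800,-8.4600)
p' = p + 1/10·F = (10.0320,-1.8460)

Fx=-9.6800 Fy=-8.4600 x'=10.0320 y'=-1.8460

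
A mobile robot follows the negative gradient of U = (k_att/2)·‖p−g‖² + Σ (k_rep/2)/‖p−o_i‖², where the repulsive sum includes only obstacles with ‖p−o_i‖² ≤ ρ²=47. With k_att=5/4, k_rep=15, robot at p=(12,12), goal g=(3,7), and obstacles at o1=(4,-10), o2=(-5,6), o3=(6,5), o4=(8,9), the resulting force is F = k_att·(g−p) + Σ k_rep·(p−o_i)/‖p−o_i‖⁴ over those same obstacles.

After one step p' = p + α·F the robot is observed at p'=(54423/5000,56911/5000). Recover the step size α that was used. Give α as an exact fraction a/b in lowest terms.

F_att = 5/4·(g−p) = 5/4·(-9,-5) = (-11.2500,-6.2500)
o1: d²=548 > ρ²=47 → inactive
o2: d²=325 > ρ²=47 → inactive
o3: d²=85 > ρ²=47 → inactive
o4: d²=25 ≤ ρ²=47; F_rep = 15·(4,3)/25² = (0.0960,0.0720)
F = F_att + ΣF_rep = (-11.1540,-6.1780)
Δp = p'−p = (-1.1154,-0.6178); α = Δx/Fx = (-5577/5000) / (-5577/500) = 1/10
check: Δy/Fy = (-3089/5000) / (-3089/500) = 1/10 ✓

α = 1/10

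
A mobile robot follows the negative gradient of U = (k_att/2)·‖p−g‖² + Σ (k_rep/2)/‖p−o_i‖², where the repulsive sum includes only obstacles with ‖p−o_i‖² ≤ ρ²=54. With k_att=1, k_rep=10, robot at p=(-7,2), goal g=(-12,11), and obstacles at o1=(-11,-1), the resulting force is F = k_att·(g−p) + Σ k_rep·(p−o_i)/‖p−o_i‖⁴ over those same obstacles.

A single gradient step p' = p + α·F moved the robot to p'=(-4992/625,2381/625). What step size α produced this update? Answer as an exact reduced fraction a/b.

α = 1/5

F_att = 1·(g−p) = 1·(-5,9) = (-5.0000,9.0000)
o1: d²=25 ≤ ρ²=54; F_rep = 10·(4,3)/25² = (0.0640,0.0480)
F = F_att + ΣF_rep = (-4.9360,9.0480)
Δp = p'−p = (-0.9872,1.8096); α = Δx/Fx = (-617/625) / (-617/125) = 1/5
check: Δy/Fy = (1131/625) / (1131/125) = 1/5 ✓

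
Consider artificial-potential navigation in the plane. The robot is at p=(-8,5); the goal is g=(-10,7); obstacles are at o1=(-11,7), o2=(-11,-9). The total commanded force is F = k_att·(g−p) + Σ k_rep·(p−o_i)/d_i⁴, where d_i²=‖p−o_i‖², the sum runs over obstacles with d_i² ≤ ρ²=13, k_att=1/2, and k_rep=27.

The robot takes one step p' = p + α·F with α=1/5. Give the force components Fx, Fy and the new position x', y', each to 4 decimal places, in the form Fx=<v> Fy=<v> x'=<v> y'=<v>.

Fx=-0.5207 Fy=0.6805 x'=-8.1041 y'=5.1361

F_att = 1/2·(g−p) = 1/2·(-2,2) = (-1.0000,1.0000)
o1: d²=13 ≤ ρ²=13; F_rep = 27·(3,-2)/13² = (0.4793,-0.3195)
o2: d²=205 > ρ²=13 → inactive
F = F_att + ΣF_rep = (-0.5207,0.6805)
p' = p + 1/5·F = (-8.1041,5.1361)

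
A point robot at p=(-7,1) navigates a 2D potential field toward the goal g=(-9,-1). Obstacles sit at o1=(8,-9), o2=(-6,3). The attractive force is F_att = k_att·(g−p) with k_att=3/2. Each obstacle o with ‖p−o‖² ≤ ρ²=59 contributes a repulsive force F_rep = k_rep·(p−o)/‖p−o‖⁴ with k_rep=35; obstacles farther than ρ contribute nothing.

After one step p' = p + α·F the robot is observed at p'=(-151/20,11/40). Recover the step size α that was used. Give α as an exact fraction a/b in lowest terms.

α = 1/8

F_att = 3/2·(g−p) = 3/2·(-2,-2) = (-3.0000,-3.0000)
o1: d²=325 > ρ²=59 → inactive
o2: d²=5 ≤ ρ²=59; F_rep = 35·(-1,-2)/5² = (-1.4000,-2.8000)
F = F_att + ΣF_rep = (-4.4000,-5.8000)
Δp = p'−p = (-0.5500,-0.7250); α = Δx/Fx = (-11/20) / (-22/5) = 1/8
check: Δy/Fy = (-29/40) / (-29/5) = 1/8 ✓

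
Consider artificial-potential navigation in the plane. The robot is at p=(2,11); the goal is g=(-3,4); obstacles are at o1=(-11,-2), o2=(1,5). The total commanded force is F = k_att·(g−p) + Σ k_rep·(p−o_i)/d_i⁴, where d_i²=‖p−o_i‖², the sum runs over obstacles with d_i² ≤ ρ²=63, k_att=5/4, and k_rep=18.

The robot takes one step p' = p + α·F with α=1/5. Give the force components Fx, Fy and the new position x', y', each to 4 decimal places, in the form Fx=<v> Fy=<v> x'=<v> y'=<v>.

Fx=-6.2369 Fy=-8.6711 x'=0.7526 y'=9.2658

F_att = 5/4·(g−p) = 5/4·(-5,-7) = (-6.2500,-8.7500)
o1: d²=338 > ρ²=63 → inactive
o2: d²=37 ≤ ρ²=63; F_rep = 18·(1,6)/37² = (0.0131,0.0789)
F = F_att + ΣF_rep = (-6.2369,-8.6711)
p' = p + 1/5·F = (0.7526,9.2658)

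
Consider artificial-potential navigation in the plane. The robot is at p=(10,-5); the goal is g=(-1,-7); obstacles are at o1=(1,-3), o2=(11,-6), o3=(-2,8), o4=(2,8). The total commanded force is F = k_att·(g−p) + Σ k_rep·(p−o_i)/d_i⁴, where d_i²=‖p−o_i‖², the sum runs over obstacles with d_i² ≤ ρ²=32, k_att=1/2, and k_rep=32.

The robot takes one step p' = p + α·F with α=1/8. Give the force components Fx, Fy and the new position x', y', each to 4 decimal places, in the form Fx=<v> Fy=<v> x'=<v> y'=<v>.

Fx=-13.5000 Fy=7.0000 x'=8.3125 y'=-4.1250

F_att = 1/2·(g−p) = 1/2·(-11,-2) = (-5.5000,-1.0000)
o1: d²=85 > ρ²=32 → inactive
o2: d²=2 ≤ ρ²=32; F_rep = 32·(-1,1)/2² = (-8.0000,8.0000)
o3: d²=313 > ρ²=32 → inactive
o4: d²=233 > ρ²=32 → inactive
F = F_att + ΣF_rep = (-13.5000,7.0000)
p' = p + 1/8·F = (8.3125,-4.1250)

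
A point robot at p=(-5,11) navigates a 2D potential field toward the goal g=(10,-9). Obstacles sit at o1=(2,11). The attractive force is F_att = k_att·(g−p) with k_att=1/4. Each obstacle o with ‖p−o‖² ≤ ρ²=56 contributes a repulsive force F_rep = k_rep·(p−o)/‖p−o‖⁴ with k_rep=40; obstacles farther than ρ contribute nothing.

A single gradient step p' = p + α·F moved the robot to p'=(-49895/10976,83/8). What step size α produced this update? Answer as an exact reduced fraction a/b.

F_att = 1/4·(g−p) = 1/4·(15,-20) = (3.7500,-5.0000)
o1: d²=49 ≤ ρ²=56; F_rep = 40·(-7,0)/49² = (-0.1166,0.0000)
F = F_att + ΣF_rep = (3.6334,-5.0000)
Δp = p'−p = (0.4542,-0.6250); α = Δx/Fx = (4985/10976) / (4985/1372) = 1/8
check: Δy/Fy = (-5/8) / (-5) = 1/8 ✓

α = 1/8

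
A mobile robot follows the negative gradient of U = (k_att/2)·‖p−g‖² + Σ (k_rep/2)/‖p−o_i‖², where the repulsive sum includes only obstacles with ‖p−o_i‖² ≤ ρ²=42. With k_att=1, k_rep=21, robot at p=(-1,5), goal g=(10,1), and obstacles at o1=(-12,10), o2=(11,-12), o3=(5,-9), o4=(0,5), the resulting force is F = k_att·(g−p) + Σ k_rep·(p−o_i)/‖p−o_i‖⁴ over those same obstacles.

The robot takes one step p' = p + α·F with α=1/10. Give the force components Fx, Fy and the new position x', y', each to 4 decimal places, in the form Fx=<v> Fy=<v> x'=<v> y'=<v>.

Fx=-10.0000 Fy=-4.0000 x'=-2.0000 y'=4.6000

F_att = 1·(g−p) = 1·(11,-4) = (11.0000,-4.0000)
o1: d²=146 > ρ²=42 → inactive
o2: d²=433 > ρ²=42 → inactive
o3: d²=232 > ρ²=42 → inactive
o4: d²=1 ≤ ρ²=42; F_rep = 21·(-1,0)/1² = (-21.0000,0.0000)
F = F_att + ΣF_rep = (-10.0000,-4.0000)
p' = p + 1/10·F = (-2.0000,4.6000)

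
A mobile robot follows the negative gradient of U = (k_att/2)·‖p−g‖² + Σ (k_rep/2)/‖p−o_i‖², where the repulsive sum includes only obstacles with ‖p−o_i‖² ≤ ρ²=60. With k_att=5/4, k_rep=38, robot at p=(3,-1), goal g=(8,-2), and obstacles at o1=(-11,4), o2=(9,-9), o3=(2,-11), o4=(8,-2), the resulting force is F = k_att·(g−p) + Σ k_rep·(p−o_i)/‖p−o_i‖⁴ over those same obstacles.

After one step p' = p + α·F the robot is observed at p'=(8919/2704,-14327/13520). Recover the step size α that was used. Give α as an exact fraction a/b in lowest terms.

α = 1/20

F_att = 5/4·(g−p) = 5/4·(5,-1) = (6.2500,-1.2500)
o1: d²=221 > ρ²=60 → inactive
o2: d²=100 > ρ²=60 → inactive
o3: d²=101 > ρ²=60 → inactive
o4: d²=26 ≤ ρ²=60; F_rep = 38·(-5,1)/26² = (-0.2811,0.0562)
F = F_att + ΣF_rep = (5.9689,-1.1938)
Δp = p'−p = (0.2984,-0.0597); α = Δx/Fx = (807/2704) / (4035/676) = 1/20
check: Δy/Fy = (-807/13520) / (-807/676) = 1/20 ✓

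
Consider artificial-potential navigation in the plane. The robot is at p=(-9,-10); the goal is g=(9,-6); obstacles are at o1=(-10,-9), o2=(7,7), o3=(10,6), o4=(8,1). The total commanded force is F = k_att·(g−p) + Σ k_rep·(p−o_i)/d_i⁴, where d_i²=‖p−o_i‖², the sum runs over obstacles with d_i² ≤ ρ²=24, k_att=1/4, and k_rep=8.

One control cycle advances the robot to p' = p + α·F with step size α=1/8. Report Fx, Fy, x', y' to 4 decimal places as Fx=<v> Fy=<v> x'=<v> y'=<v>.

Fx=6.5000 Fy=-1.0000 x'=-8.1875 y'=-10.1250

F_att = 1/4·(g−p) = 1/4·(18,4) = (4.5000,1.0000)
o1: d²=2 ≤ ρ²=24; F_rep = 8·(1,-1)/2² = (2.0000,-2.0000)
o2: d²=545 > ρ²=24 → inactive
o3: d²=617 > ρ²=24 → inactive
o4: d²=410 > ρ²=24 → inactive
F = F_att + ΣF_rep = (6.5000,-1.0000)
p' = p + 1/8·F = (-8.1875,-10.1250)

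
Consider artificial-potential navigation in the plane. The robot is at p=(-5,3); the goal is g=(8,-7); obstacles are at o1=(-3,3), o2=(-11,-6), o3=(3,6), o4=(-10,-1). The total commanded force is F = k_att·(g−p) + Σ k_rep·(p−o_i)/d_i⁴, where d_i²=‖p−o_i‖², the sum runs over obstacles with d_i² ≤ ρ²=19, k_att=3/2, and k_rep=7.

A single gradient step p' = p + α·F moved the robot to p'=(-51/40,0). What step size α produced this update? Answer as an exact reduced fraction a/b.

α = 1/5

F_att = 3/2·(g−p) = 3/2·(13,-10) = (19.5000,-15.0000)
o1: d²=4 ≤ ρ²=19; F_rep = 7·(-2,0)/4² = (-0.8750,0.0000)
o2: d²=117 > ρ²=19 → inactive
o3: d²=73 > ρ²=19 → inactive
o4: d²=41 > ρ²=19 → inactive
F = F_att + ΣF_rep = (18.6250,-15.0000)
Δp = p'−p = (3.7250,-3.0000); α = Δx/Fx = (149/40) / (149/8) = 1/5
check: Δy/Fy = (-3) / (-15) = 1/5 ✓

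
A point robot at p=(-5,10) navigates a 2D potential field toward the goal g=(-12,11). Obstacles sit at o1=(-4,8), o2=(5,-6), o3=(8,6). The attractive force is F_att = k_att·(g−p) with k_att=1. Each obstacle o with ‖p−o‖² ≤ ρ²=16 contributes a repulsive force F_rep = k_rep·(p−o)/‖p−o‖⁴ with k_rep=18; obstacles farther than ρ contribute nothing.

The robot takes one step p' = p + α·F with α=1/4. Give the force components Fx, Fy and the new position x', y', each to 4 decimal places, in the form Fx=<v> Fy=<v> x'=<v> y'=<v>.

Fx=-7.7200 Fy=2.4400 x'=-6.9300 y'=10.6100

F_att = 1·(g−p) = 1·(-7,1) = (-7.0000,1.0000)
o1: d²=5 ≤ ρ²=16; F_rep = 18·(-1,2)/5² = (-0.7200,1.4400)
o2: d²=356 > ρ²=16 → inactive
o3: d²=185 > ρ²=16 → inactive
F = F_att + ΣF_rep = (-7.7200,2.4400)
p' = p + 1/4·F = (-6.9300,10.6100)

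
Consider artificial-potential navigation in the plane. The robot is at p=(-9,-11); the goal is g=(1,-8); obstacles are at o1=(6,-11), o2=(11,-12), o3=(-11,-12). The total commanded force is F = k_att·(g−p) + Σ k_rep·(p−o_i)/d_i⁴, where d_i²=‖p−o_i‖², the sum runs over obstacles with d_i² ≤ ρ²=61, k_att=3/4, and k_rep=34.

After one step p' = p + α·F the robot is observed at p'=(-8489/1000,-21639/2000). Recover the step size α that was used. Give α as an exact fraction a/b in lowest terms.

α = 1/20

F_att = 3/4·(g−p) = 3/4·(10,3) = (7.5000,2.2500)
o1: d²=225 > ρ²=61 → inactive
o2: d²=401 > ρ²=61 → inactive
o3: d²=5 ≤ ρ²=61; F_rep = 34·(2,1)/5² = (2.7200,1.3600)
F = F_att + ΣF_rep = (10.2200,3.6100)
Δp = p'−p = (0.5110,0.1805); α = Δx/Fx = (511/1000) / (511/50) = 1/20
check: Δy/Fy = (361/2000) / (361/100) = 1/20 ✓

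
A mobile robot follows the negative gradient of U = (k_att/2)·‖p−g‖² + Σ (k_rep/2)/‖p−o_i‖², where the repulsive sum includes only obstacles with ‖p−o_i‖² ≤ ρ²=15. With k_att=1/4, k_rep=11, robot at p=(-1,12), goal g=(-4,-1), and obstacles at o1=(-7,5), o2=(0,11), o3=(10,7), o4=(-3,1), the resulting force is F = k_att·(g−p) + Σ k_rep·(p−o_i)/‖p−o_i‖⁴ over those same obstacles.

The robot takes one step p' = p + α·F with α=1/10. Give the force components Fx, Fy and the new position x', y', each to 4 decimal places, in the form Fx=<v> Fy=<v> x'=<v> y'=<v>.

Fx=-3.5000 Fy=-0.5000 x'=-1.3500 y'=11.9500

F_att = 1/4·(g−p) = 1/4·(-3,-13) = (-0.7500,-3.2500)
o1: d²=85 > ρ²=15 → inactive
o2: d²=2 ≤ ρ²=15; F_rep = 11·(-1,1)/2² = (-2.7500,2.7500)
o3: d²=146 > ρ²=15 → inactive
o4: d²=125 > ρ²=15 → inactive
F = F_att + ΣF_rep = (-3.5000,-0.5000)
p' = p + 1/10·F = (-1.3500,11.9500)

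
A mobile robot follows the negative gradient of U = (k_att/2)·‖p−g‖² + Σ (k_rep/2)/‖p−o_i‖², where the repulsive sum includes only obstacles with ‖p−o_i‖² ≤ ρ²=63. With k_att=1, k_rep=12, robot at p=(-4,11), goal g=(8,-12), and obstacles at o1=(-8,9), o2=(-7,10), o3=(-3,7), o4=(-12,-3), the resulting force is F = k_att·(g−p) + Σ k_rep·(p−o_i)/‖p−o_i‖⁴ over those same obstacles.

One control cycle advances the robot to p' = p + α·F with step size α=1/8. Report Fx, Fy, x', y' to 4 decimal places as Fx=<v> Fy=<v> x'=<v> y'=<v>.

Fx=12.4385 Fy=-22.6539 x'=-2.4452 y'=8.1683

F_att = 1·(g−p) = 1·(12,-23) = (12.0000,-23.0000)
o1: d²=20 ≤ ρ²=63; F_rep = 12·(4,2)/20² = (0.1200,0.0600)
o2: d²=10 ≤ ρ²=63; F_rep = 12·(3,1)/10² = (0.3600,0.1200)
o3: d²=17 ≤ ρ²=63; F_rep = 12·(-1,4)/17² = (-0.0415,0.1661)
o4: d²=260 > ρ²=63 → inactive
F = F_att + ΣF_rep = (12.4385,-22.6539)
p' = p + 1/8·F = (-2.4452,8.1683)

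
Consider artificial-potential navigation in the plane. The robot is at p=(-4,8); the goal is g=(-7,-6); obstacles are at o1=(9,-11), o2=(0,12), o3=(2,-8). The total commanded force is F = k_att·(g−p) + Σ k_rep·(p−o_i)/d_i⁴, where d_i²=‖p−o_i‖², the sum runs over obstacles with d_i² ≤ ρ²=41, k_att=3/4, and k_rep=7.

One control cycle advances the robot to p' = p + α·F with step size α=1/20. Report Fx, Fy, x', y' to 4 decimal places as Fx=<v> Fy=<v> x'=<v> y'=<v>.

Fx=-2.2773 Fy=-10.5273 x'=-4.1139 y'=7.4736

F_att = 3/4·(g−p) = 3/4·(-3,-14) = (-2.2500,-10.5000)
o1: d²=530 > ρ²=41 → inactive
o2: d²=32 ≤ ρ²=41; F_rep = 7·(-4,-4)/32² = (-0.0273,-0.0273)
o3: d²=292 > ρ²=41 → inactive
F = F_att + ΣF_rep = (-2.2773,-10.5273)
p' = p + 1/20·F = (-4.1139,7.4736)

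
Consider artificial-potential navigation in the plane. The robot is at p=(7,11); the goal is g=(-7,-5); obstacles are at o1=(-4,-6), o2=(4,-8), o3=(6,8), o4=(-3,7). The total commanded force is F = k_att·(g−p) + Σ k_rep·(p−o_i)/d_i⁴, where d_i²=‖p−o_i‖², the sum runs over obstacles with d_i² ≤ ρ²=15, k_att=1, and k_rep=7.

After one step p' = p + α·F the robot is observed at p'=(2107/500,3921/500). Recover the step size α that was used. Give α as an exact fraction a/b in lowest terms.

F_att = 1·(g−p) = 1·(-14,-16) = (-14.0000,-16.0000)
o1: d²=410 > ρ²=15 → inactive
o2: d²=370 > ρ²=15 → inactive
o3: d²=10 ≤ ρ²=15; F_rep = 7·(1,3)/10² = (0.0700,0.2100)
o4: d²=116 > ρ²=15 → inactive
F = F_att + ΣF_rep = (-13.9300,-15.7900)
Δp = p'−p = (-2.7860,-3.1580); α = Δx/Fx = (-1393/500) / (-1393/100) = 1/5
check: Δy/Fy = (-1579/500) / (-1579/100) = 1/5 ✓

α = 1/5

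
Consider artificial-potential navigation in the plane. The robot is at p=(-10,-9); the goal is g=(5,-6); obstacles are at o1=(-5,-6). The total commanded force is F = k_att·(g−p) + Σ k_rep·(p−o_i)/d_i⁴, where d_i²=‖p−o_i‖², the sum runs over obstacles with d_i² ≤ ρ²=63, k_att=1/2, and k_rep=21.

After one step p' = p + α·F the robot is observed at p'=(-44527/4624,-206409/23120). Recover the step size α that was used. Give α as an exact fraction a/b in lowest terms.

F_att = 1/2·(g−p) = 1/2·(15,3) = (7.5000,1.5000)
o1: d²=34 ≤ ρ²=63; F_rep = 21·(-5,-3)/34² = (-0.0908,-0.0545)
F = F_att + ΣF_rep = (7.4092,1.4455)
Δp = p'−p = (0.3705,0.0723); α = Δx/Fx = (1713/4624) / (8565/1156) = 1/20
check: Δy/Fy = (1671/23120) / (1671/1156) = 1/20 ✓

α = 1/20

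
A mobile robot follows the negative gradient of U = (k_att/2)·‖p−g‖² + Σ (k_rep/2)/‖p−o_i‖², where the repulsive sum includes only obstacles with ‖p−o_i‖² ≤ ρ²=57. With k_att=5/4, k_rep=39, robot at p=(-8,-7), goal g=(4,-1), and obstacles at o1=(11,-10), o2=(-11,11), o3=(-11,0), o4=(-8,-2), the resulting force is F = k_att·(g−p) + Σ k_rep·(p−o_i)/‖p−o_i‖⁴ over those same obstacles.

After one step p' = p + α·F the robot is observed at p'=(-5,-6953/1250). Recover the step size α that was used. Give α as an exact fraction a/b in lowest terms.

α = 1/5

F_att = 5/4·(g−p) = 5/4·(12,6) = (15.0000,7.5000)
o1: d²=370 > ρ²=57 → inactive
o2: d²=333 > ρ²=57 → inactive
o3: d²=58 > ρ²=57 → inactive
o4: d²=25 ≤ ρ²=57; F_rep = 39·(0,-5)/25² = (0.0000,-0.3120)
F = F_att + ΣF_rep = (15.0000,7.1880)
Δp = p'−p = (3.0000,1.4376); α = Δx/Fx = (3) / (15) = 1/5
check: Δy/Fy = (1797/1250) / (1797/250) = 1/5 ✓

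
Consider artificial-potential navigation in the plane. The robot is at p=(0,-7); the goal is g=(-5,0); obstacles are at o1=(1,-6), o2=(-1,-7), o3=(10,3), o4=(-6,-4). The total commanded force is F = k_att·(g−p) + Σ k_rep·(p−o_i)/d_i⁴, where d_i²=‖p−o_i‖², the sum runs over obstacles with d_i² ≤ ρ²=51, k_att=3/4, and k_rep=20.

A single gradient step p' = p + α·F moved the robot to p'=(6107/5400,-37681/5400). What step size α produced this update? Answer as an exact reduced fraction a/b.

F_att = 3/4·(g−p) = 3/4·(-5,7) = (-3.7500,5.2500)
o1: d²=2 ≤ ρ²=51; F_rep = 20·(-1,-1)/2² = (-5.0000,-5.0000)
o2: d²=1 ≤ ρ²=51; F_rep = 20·(1,0)/1² = (20.0000,0.0000)
o3: d²=200 > ρ²=51 → inactive
o4: d²=45 ≤ ρ²=51; F_rep = 20·(6,-3)/45² = (0.0593,-0.0296)
F = F_att + ΣF_rep = (11.3093,0.2204)
Δp = p'−p = (1.1309,0.0220); α = Δx/Fx = (6107/5400) / (6107/540) = 1/10
check: Δy/Fy = (119/5400) / (119/540) = 1/10 ✓

α = 1/10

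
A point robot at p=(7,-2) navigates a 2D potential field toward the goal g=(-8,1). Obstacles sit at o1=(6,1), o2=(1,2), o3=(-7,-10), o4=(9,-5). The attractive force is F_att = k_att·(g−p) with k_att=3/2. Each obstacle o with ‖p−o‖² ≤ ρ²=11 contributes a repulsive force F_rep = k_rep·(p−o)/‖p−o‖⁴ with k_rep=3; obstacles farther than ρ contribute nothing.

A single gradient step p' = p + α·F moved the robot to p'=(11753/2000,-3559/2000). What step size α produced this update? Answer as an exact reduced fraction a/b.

α = 1/20

F_att = 3/2·(g−p) = 3/2·(-15,3) = (-22.5000,4.5000)
o1: d²=10 ≤ ρ²=11; F_rep = 3·(1,-3)/10² = (0.0300,-0.0900)
o2: d²=52 > ρ²=11 → inactive
o3: d²=260 > ρ²=11 → inactive
o4: d²=13 > ρ²=11 → inactive
F = F_att + ΣF_rep = (-22.4700,4.4100)
Δp = p'−p = (-1.1235,0.2205); α = Δx/Fx = (-2247/2000) / (-2247/100) = 1/20
check: Δy/Fy = (441/2000) / (441/100) = 1/20 ✓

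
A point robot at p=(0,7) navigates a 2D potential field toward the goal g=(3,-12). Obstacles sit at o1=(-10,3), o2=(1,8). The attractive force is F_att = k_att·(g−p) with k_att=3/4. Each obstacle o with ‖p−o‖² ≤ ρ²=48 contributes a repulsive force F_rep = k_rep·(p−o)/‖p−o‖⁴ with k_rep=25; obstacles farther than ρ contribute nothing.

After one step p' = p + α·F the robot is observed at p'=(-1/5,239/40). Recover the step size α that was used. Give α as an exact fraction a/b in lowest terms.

F_att = 3/4·(g−p) = 3/4·(3,-19) = (2.2500,-14.2500)
o1: d²=116 > ρ²=48 → inactive
o2: d²=2 ≤ ρ²=48; F_rep = 25·(-1,-1)/2² = (-6.2500,-6.2500)
F = F_att + ΣF_rep = (-4.0000,-20.5000)
Δp = p'−p = (-0.2000,-1.0250); α = Δx/Fx = (-1/5) / (-4) = 1/20
check: Δy/Fy = (-41/40) / (-41/2) = 1/20 ✓

α = 1/20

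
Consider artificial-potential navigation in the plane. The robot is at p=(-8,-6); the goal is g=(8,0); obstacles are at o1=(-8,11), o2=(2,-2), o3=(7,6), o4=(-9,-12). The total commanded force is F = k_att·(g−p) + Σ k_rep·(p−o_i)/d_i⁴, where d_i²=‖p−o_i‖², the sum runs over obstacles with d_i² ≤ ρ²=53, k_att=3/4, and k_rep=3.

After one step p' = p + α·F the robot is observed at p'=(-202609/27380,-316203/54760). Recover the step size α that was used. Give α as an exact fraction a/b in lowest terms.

F_att = 3/4·(g−p) = 3/4·(16,6) = (12.0000,4.5000)
o1: d²=289 > ρ²=53 → inactive
o2: d²=116 > ρ²=53 → inactive
o3: d²=369 > ρ²=53 → inactive
o4: d²=37 ≤ ρ²=53; F_rep = 3·(1,6)/37² = (0.0022,0.0131)
F = F_att + ΣF_rep = (12.0022,4.5131)
Δp = p'−p = (0.6001,0.2257); α = Δx/Fx = (16431/27380) / (16431/1369) = 1/20
check: Δy/Fy = (12357/54760) / (12357/2738) = 1/20 ✓

α = 1/20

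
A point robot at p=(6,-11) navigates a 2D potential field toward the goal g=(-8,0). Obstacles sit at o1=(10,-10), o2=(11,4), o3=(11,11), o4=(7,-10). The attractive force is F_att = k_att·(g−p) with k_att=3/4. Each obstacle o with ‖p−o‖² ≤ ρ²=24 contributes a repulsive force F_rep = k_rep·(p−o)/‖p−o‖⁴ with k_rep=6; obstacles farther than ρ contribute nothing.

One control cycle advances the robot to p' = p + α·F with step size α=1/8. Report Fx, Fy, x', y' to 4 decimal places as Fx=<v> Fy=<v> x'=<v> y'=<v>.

Fx=-12.0830 Fy=6.7292 x'=4.4896 y'=-10.1588

F_att = 3/4·(g−p) = 3/4·(-14,11) = (-10.5000,8.2500)
o1: d²=17 ≤ ρ²=24; F_rep = 6·(-4,-1)/17² = (-0.0830,-0.0208)
o2: d²=250 > ρ²=24 → inactive
o3: d²=509 > ρ²=24 → inactive
o4: d²=2 ≤ ρ²=24; F_rep = 6·(-1,-1)/2² = (-1.5000,-1.5000)
F = F_att + ΣF_rep = (-12.0830,6.7292)
p' = p + 1/8·F = (4.4896,-10.1588)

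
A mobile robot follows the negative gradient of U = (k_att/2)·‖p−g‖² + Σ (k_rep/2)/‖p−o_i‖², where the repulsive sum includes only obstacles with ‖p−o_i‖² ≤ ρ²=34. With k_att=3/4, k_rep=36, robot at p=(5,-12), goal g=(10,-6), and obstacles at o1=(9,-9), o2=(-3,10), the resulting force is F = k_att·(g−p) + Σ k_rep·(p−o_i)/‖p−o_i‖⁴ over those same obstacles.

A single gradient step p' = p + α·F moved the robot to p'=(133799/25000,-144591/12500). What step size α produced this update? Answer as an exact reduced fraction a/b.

F_att = 3/4·(g−p) = 3/4·(5,6) = (3.7500,4.5000)
o1: d²=25 ≤ ρ²=34; F_rep = 36·(-4,-3)/25² = (-0.2304,-0.1728)
o2: d²=548 > ρ²=34 → inactive
F = F_att + ΣF_rep = (3.5196,4.3272)
Δp = p'−p = (0.3520,0.4327); α = Δx/Fx = (8799/25000) / (8799/2500) = 1/10
check: Δy/Fy = (5409/12500) / (5409/1250) = 1/10 ✓

α = 1/10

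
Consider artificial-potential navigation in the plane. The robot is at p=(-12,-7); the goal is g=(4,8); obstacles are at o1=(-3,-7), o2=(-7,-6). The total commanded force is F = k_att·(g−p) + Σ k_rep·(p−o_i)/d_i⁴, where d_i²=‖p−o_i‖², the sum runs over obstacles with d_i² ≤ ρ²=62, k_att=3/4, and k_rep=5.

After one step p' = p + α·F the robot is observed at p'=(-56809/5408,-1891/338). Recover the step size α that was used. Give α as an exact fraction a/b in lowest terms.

α = 1/8

F_att = 3/4·(g−p) = 3/4·(16,15) = (12.0000,11.2500)
o1: d²=81 > ρ²=62 → inactive
o2: d²=26 ≤ ρ²=62; F_rep = 5·(-5,-1)/26² = (-0.0370,-0.0074)
F = F_att + ΣF_rep = (11.9630,11.2426)
Δp = p'−p = (1.4954,1.4053); α = Δx/Fx = (8087/5408) / (8087/676) = 1/8
check: Δy/Fy = (475/338) / (1900/169) = 1/8 ✓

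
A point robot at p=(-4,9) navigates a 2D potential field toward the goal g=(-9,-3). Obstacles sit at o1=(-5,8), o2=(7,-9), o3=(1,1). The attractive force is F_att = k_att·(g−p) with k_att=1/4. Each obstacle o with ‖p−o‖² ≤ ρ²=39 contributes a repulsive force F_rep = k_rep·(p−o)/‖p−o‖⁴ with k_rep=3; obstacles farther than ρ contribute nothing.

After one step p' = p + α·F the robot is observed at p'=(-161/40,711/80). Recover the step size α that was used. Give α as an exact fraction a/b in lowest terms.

α = 1/20

F_att = 1/4·(g−p) = 1/4·(-5,-12) = (-1.2500,-3.0000)
o1: d²=2 ≤ ρ²=39; F_rep = 3·(1,1)/2² = (0.7500,0.7500)
o2: d²=445 > ρ²=39 → inactive
o3: d²=89 > ρ²=39 → inactive
F = F_att + ΣF_rep = (-0.5000,-2.2500)
Δp = p'−p = (-0.0250,-0.1125); α = Δx/Fx = (-1/40) / (-1/2) = 1/20
check: Δy/Fy = (-9/80) / (-9/4) = 1/20 ✓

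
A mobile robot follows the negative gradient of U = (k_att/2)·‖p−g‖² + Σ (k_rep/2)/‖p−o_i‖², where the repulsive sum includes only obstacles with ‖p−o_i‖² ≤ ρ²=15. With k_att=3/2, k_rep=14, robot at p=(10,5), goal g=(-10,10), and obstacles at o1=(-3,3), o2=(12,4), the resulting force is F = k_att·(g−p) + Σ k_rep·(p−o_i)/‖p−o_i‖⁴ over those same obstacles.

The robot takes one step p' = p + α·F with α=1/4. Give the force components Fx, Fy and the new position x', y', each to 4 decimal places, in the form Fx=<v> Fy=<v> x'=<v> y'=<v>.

Fx=-31.1200 Fy=8.0600 x'=2.2200 y'=7.0150

F_att = 3/2·(g−p) = 3/2·(-20,5) = (-30.0000,7.5000)
o1: d²=173 > ρ²=15 → inactive
o2: d²=5 ≤ ρ²=15; F_rep = 14·(-2,1)/5² = (-1.1200,0.5600)
F = F_att + ΣF_rep = (-31.1200,8.0600)
p' = p + 1/4·F = (2.2200,7.0150)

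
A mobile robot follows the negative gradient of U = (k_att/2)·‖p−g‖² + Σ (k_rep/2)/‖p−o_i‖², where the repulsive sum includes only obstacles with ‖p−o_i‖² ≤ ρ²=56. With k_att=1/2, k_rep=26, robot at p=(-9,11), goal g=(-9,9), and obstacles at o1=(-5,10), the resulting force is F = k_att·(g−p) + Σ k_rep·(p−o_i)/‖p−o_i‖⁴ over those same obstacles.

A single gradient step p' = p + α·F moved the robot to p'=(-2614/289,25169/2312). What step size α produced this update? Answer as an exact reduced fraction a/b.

α = 1/8

F_att = 1/2·(g−p) = 1/2·(0,-2) = (0.0000,-1.0000)
o1: d²=17 ≤ ρ²=56; F_rep = 26·(-4,1)/17² = (-0.3599,0.0900)
F = F_att + ΣF_rep = (-0.3599,-0.9100)
Δp = p'−p = (-0.0450,-0.1138); α = Δx/Fx = (-13/289) / (-104/289) = 1/8
check: Δy/Fy = (-263/2312) / (-263/289) = 1/8 ✓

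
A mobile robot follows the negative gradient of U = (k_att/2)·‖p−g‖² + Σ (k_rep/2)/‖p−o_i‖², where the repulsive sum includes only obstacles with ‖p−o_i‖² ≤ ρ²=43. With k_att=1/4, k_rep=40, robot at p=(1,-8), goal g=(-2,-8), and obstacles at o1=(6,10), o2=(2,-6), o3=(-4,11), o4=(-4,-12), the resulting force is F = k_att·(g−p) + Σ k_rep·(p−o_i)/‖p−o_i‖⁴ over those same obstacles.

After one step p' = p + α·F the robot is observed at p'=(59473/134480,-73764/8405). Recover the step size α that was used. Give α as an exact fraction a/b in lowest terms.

F_att = 1/4·(g−p) = 1/4·(-3,0) = (-0.7500,0.0000)
o1: d²=349 > ρ²=43 → inactive
o2: d²=5 ≤ ρ²=43; F_rep = 40·(-1,-2)/5² = (-1.6000,-3.2000)
o3: d²=386 > ρ²=43 → inactive
o4: d²=41 ≤ ρ²=43; F_rep = 40·(5,4)/41² = (0.1190,0.0952)
F = F_att + ΣF_rep = (-2.2310,-3.1048)
Δp = p'−p = (-0.5578,-0.7762); α = Δx/Fx = (-75007/134480) / (-75007/33620) = 1/4
check: Δy/Fy = (-6524/8405) / (-26096/8405) = 1/4 ✓

α = 1/4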